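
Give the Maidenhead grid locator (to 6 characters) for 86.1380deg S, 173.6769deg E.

Offset from 180°W / 90°S: lon 353.6769°, lat 3.8620°.
Field: 353.6769/20 → 17 → R, 3.8620/10 → 0 → A; chars RA.
Square: 13.6769/2 → 6, 3.8620/1 → 3; chars 63.
Subsquare: 1.6769/0.0833333 → 20 → u, 0.8620/0.0416667 → 20 → u; chars uu.

RA63uu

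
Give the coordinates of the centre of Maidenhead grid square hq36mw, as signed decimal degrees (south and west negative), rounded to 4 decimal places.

Field H=7, Q=16: +7·20° lon, +16·10° lat → SW at lon -40°, lat 70°.
Square 3, 6: +3·2° lon, +6·1° lat → SW at lon -34°, lat 76°.
Subsquare m=12, w=22: +12·0.0833333° lon, +22·0.0416667° lat → SW at lon -33°, lat 76.9167°.
Cell spans 0.0833333° lon × 0.0416667° lat. Centre is SW corner plus half of each.
latitude 76.9375, longitude -32.9583.

76.9375, -32.9583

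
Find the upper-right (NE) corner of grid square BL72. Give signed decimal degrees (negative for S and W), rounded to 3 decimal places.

23.000, -144.000

Field B=1, L=11: +1·20° lon, +11·10° lat → SW at lon -160°, lat 20°.
Square 7, 2: +7·2° lon, +2·1° lat → SW at lon -146°, lat 22°.
Cell spans 2° lon × 1° lat. NE corner is SW corner plus one full cell.
latitude 23.000, longitude -144.000.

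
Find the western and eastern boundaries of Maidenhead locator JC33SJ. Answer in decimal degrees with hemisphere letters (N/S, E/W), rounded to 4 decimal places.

Field J=9, C=2: +9·20° lon, +2·10° lat → SW at lon 0°, lat -70°.
Square 3, 3: +3·2° lon, +3·1° lat → SW at lon 6°, lat -67°.
Subsquare s=18, j=9: +18·0.0833333° lon, +9·0.0416667° lat → SW at lon 7.5°, lat -66.625°.
Cell spans 0.0833333° lon × 0.0416667° lat.
west 7.5000° E, east 7.5833° E.

7.5000° E, 7.5833° E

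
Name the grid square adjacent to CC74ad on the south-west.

CC64xc

Longitude subsquare a = 0; −1 → -1, wraps to 23 = x, carry into square.
Longitude square 7; −1 → 6.
Latitude subsquare d = 3; −1 → 2 = c.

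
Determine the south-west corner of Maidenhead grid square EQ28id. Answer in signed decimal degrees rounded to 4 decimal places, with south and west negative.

Field E=4, Q=16: +4·20° lon, +16·10° lat → SW at lon -100°, lat 70°.
Square 2, 8: +2·2° lon, +8·1° lat → SW at lon -96°, lat 78°.
Subsquare i=8, d=3: +8·0.0833333° lon, +3·0.0416667° lat → SW at lon -95.3333°, lat 78.125°.
latitude 78.1250, longitude -95.3333.

78.1250, -95.3333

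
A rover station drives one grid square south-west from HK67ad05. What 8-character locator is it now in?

HK57xd94

Longitude extended square 0; −1 → -1, wraps to 9, carry into subsquare.
Longitude subsquare a = 0; −1 → -1, wraps to 23 = x, carry into square.
Longitude square 6; −1 → 5.
Latitude extended square 5; −1 → 4.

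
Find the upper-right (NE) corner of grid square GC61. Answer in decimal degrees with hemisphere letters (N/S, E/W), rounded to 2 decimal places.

68.00° S, 46.00° W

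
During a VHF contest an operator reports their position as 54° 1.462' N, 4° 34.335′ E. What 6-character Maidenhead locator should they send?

JO24ga

Add 180° to longitude and 90° to latitude: 184.5722, 144.0244.
Field: 184.5722/20 → 9 → J, 144.0244/10 → 14 → O; chars JO.
Square: 4.5722/2 → 2, 4.0244/1 → 4; chars 24.
Subsquare: 0.5722/0.0833333 → 6 → g, 0.0244/0.0416667 → 0 → a; chars ga.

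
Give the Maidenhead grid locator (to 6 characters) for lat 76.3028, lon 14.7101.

Add 180° to longitude and 90° to latitude: 194.7101, 166.3028.
Field: 194.7101/20 → 9 → J, 166.3028/10 → 16 → Q; chars JQ.
Square: 14.7101/2 → 7, 6.3028/1 → 6; chars 76.
Subsquare: 0.7101/0.0833333 → 8 → i, 0.3028/0.0416667 → 7 → h; chars ih.

JQ76ih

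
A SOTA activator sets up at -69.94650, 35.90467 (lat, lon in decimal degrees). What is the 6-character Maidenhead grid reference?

KC70wb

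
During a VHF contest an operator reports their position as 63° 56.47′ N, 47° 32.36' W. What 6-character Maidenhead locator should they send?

GP63fw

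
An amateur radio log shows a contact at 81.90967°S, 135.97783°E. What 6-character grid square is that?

PA78xc

Shift to the Maidenhead origin (180°W, 90°S): lon 315.9778, lat 8.0903.
Field (20°×10°, letters A–R): lon ⌊315.9778/20⌋ = 15 → P; lat ⌊8.0903/10⌋ = 0 → A.
Square (2°×1°, digits 0–9): lon ⌊15.9778/2⌋ = 7; lat ⌊8.0903/1⌋ = 8.
Subsquare (5′×2.5′, letters a–x): lon ⌊1.9778/0.0833333⌋ = 23 → x; lat ⌊0.0903/0.0416667⌋ = 2 → c.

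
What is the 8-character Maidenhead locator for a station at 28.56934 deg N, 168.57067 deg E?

RL48gn86

Offset from 180°W / 90°S: lon 348.57067°, lat 118.56934°.
Field: 348.57067/20 → 17 → R, 118.56934/10 → 11 → L; chars RL.
Square: 8.57067/2 → 4, 8.56934/1 → 8; chars 48.
Subsquare: 0.57067/0.0833333 → 6 → g, 0.56934/0.0416667 → 13 → n; chars gn.
Extended square: 0.07067/0.00833333 → 8, 0.02767/0.00416667 → 6; chars 86.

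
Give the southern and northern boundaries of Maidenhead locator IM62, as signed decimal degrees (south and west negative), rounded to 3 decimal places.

Field I=8, M=12: +8·20° lon, +12·10° lat → SW at lon -20°, lat 30°.
Square 6, 2: +6·2° lon, +2·1° lat → SW at lon -8°, lat 32°.
Cell spans 2° lon × 1° lat.
south 32.000, north 33.000.

32.000, 33.000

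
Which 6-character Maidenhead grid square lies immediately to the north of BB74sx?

BB75sa

Latitude subsquare x = 23; +1 → 24, wraps to 0 = a, carry into square.
Latitude square 4; +1 → 5.
The longitude characters are unchanged.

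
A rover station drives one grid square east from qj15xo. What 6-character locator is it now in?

Longitude subsquare x = 23; +1 → 24, wraps to 0 = a, carry into square.
Longitude square 1; +1 → 2.
The latitude characters are unchanged.

QJ25ao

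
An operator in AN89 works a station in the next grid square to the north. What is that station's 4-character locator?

AO80

Latitude square 9; +1 → 10, wraps to 0, carry into field.
Latitude field N = 13; +1 → 14 = O.
The longitude characters are unchanged.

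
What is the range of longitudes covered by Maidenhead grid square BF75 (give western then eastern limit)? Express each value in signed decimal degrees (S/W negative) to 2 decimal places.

-146.00, -144.00

Field B=1, F=5: +1·20° lon, +5·10° lat → SW at lon -160°, lat -40°.
Square 7, 5: +7·2° lon, +5·1° lat → SW at lon -146°, lat -35°.
Cell spans 2° lon × 1° lat.
west -146.00, east -144.00.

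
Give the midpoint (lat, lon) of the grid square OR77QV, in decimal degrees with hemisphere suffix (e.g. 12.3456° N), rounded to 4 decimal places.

87.8958° N, 115.3750° E

Field O=14, R=17: +14·20° lon, +17·10° lat → SW at lon 100°, lat 80°.
Square 7, 7: +7·2° lon, +7·1° lat → SW at lon 114°, lat 87°.
Subsquare q=16, v=21: +16·0.0833333° lon, +21·0.0416667° lat → SW at lon 115.333°, lat 87.875°.
Cell spans 0.0833333° lon × 0.0416667° lat. Centre is SW corner plus half of each.
latitude 87.8958° N, longitude 115.3750° E.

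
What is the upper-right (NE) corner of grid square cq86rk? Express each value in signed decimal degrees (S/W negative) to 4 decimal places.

76.4583, -122.5000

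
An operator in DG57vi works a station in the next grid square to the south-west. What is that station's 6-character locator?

Longitude subsquare v = 21; −1 → 20 = u.
Latitude subsquare i = 8; −1 → 7 = h.

DG57uh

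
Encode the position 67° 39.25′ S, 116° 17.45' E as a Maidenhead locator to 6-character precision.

OC82di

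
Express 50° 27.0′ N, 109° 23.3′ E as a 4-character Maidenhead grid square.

Shift to the Maidenhead origin (180°W, 90°S): lon 289.39, lat 140.45.
Field: 289.39/20 → 14 → O, 140.45/10 → 14 → O; chars OO.
Square: 9.39/2 → 4, 0.45/1 → 0; chars 40.

OO40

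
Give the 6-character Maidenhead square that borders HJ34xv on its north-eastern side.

Longitude subsquare x = 23; +1 → 24, wraps to 0 = a, carry into square.
Longitude square 3; +1 → 4.
Latitude subsquare v = 21; +1 → 22 = w.

HJ44aw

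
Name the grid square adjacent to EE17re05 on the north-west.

EE17qe96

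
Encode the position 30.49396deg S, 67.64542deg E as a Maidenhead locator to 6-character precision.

MF39tm

Offset from 180°W / 90°S: lon 247.6454°, lat 59.5060°.
Field: lon ⌊247.6454/20⌋ = 12 → M; lat ⌊59.5060/10⌋ = 5 → F.
Square: lon ⌊7.6454/2⌋ = 3; lat ⌊9.5060/1⌋ = 9.
Subsquare: lon ⌊1.6454/0.0833333⌋ = 19 → t; lat ⌊0.5060/0.0416667⌋ = 12 → m.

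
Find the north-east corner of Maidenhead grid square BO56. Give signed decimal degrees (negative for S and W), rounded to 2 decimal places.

57.00, -148.00

Field B=1, O=14: +1·20° lon, +14·10° lat → SW at lon -160°, lat 50°.
Square 5, 6: +5·2° lon, +6·1° lat → SW at lon -150°, lat 56°.
Cell spans 2° lon × 1° lat. NE corner is SW corner plus one full cell.
latitude 57.00, longitude -148.00.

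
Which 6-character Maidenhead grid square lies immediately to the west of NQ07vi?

NQ07ui

Longitude subsquare v = 21; −1 → 20 = u.
The latitude characters are unchanged.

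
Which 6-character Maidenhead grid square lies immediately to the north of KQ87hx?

Latitude subsquare x = 23; +1 → 24, wraps to 0 = a, carry into square.
Latitude square 7; +1 → 8.
The longitude characters are unchanged.

KQ88ha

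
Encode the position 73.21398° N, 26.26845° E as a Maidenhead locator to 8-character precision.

KQ33df21

Shift to the Maidenhead origin (180°W, 90°S): lon 206.26845, lat 163.21398.
Field: 206.26845/20 → 10 → K, 163.21398/10 → 16 → Q; chars KQ.
Square: 6.26845/2 → 3, 3.21398/1 → 3; chars 33.
Subsquare: 0.26845/0.0833333 → 3 → d, 0.21398/0.0416667 → 5 → f; chars df.
Extended square: 0.01845/0.00833333 → 2, 0.00565/0.00416667 → 1; chars 21.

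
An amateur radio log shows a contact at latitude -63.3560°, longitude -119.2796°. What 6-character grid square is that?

Shift to the Maidenhead origin (180°W, 90°S): lon 60.7204, lat 26.6440.
Field: 60.7204/20 → 3 → D, 26.6440/10 → 2 → C; chars DC.
Square: 0.7204/2 → 0, 6.6440/1 → 6; chars 06.
Subsquare: 0.7204/0.0833333 → 8 → i, 0.6440/0.0416667 → 15 → p; chars ip.

DC06ip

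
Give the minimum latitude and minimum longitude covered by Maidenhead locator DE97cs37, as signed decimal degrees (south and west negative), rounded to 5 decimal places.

-42.22083, -101.80833

Field D=3, E=4: +3·20° lon, +4·10° lat → SW at lon -120°, lat -50°.
Square 9, 7: +9·2° lon, +7·1° lat → SW at lon -102°, lat -43°.
Subsquare c=2, s=18: +2·0.0833333° lon, +18·0.0416667° lat → SW at lon -101.833°, lat -42.25°.
Extended square 3, 7: +3·0.00833333° lon, +7·0.00416667° lat → SW at lon -101.808°, lat -42.2208°.
latitude -42.22083, longitude -101.80833.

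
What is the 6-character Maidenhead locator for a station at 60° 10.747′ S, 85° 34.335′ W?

EC79ft

Shift to the Maidenhead origin (180°W, 90°S): lon 94.4278, lat 29.8209.
Field (20°×10°, letters A–R): 94.4278/20 → 4 → E, 29.8209/10 → 2 → C; chars EC.
Square (2°×1°, digits 0–9): 14.4278/2 → 7, 9.8209/1 → 9; chars 79.
Subsquare (5′×2.5′, letters a–x): 0.4278/0.0833333 → 5 → f, 0.8209/0.0416667 → 19 → t; chars ft.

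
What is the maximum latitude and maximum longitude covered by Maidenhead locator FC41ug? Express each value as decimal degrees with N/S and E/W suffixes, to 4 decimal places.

68.7083° S, 70.2500° W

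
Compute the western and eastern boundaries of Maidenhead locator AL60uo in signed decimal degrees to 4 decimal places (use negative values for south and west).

-166.3333, -166.2500

Field A=0, L=11: +0·20° lon, +11·10° lat → SW at lon -180°, lat 20°.
Square 6, 0: +6·2° lon, +0·1° lat → SW at lon -168°, lat 20°.
Subsquare u=20, o=14: +20·0.0833333° lon, +14·0.0416667° lat → SW at lon -166.333°, lat 20.5833°.
Cell spans 0.0833333° lon × 0.0416667° lat.
west -166.3333, east -166.2500.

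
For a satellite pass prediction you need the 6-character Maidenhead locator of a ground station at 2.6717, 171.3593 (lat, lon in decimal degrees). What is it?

RJ52qq

Offset from 180°W / 90°S: lon 351.3593°, lat 92.6717°.
Field (20°×10°, letters A–R): 351.3593/20 → 17 → R, 92.6717/10 → 9 → J; chars RJ.
Square (2°×1°, digits 0–9): 11.3593/2 → 5, 2.6717/1 → 2; chars 52.
Subsquare (5′×2.5′, letters a–x): 1.3593/0.0833333 → 16 → q, 0.6717/0.0416667 → 16 → q; chars qq.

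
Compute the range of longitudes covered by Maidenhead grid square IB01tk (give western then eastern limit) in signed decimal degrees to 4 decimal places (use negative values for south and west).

Field I=8, B=1: +8·20° lon, +1·10° lat → SW at lon -20°, lat -80°.
Square 0, 1: +0·2° lon, +1·1° lat → SW at lon -20°, lat -79°.
Subsquare t=19, k=10: +19·0.0833333° lon, +10·0.0416667° lat → SW at lon -18.4167°, lat -78.5833°.
Cell spans 0.0833333° lon × 0.0416667° lat.
west -18.4167, east -18.3333.

-18.4167, -18.3333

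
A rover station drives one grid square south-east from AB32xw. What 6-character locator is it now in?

AB42av

Longitude subsquare x = 23; +1 → 24, wraps to 0 = a, carry into square.
Longitude square 3; +1 → 4.
Latitude subsquare w = 22; −1 → 21 = v.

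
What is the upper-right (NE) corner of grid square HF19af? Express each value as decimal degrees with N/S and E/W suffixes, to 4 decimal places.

30.7500° S, 37.9167° W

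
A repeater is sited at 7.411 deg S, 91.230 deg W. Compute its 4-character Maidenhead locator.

EI42

Shift to the Maidenhead origin (180°W, 90°S): lon 88.77, lat 82.59.
Field: 88.77/20 → 4 → E, 82.59/10 → 8 → I; chars EI.
Square: 8.77/2 → 4, 2.59/1 → 2; chars 42.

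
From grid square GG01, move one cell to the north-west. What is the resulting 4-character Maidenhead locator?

FG92

Longitude square 0; −1 → -1, wraps to 9, carry into field.
Longitude field G = 6; −1 → 5 = F.
Latitude square 1; +1 → 2.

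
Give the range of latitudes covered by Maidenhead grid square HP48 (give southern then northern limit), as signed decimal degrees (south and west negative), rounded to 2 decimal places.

68.00, 69.00

Field H=7, P=15: +7·20° lon, +15·10° lat → SW at lon -40°, lat 60°.
Square 4, 8: +4·2° lon, +8·1° lat → SW at lon -32°, lat 68°.
Cell spans 2° lon × 1° lat.
south 68.00, north 69.00.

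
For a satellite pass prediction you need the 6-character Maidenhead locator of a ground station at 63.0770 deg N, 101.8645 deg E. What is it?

Offset from 180°W / 90°S: lon 281.8645°, lat 153.0770°.
Field: 281.8645/20 → 14 → O, 153.0770/10 → 15 → P; chars OP.
Square: 1.8645/2 → 0, 3.0770/1 → 3; chars 03.
Subsquare: 1.8645/0.0833333 → 22 → w, 0.0770/0.0416667 → 1 → b; chars wb.

OP03wb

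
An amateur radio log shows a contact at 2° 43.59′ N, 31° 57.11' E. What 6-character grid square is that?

KJ52xr

Offset from 180°W / 90°S: lon 211.9518°, lat 92.7265°.
Field (20°×10°, letters A–R): 211.9518/20 → 10 → K, 92.7265/10 → 9 → J; chars KJ.
Square (2°×1°, digits 0–9): 11.9518/2 → 5, 2.7265/1 → 2; chars 52.
Subsquare (5′×2.5′, letters a–x): 1.9518/0.0833333 → 23 → x, 0.7265/0.0416667 → 17 → r; chars xr.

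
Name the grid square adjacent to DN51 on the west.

DN41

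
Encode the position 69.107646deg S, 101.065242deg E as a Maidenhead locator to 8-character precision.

OC00mv74

Shift to the Maidenhead origin (180°W, 90°S): lon 281.06524, lat 20.89235.
Field: lon ⌊281.06524/20⌋ = 14 → O; lat ⌊20.89235/10⌋ = 2 → C.
Square: lon ⌊1.06524/2⌋ = 0; lat ⌊0.89235/1⌋ = 0.
Subsquare: lon ⌊1.06524/0.0833333⌋ = 12 → m; lat ⌊0.89235/0.0416667⌋ = 21 → v.
Extended square: lon ⌊0.06524/0.00833333⌋ = 7; lat ⌊0.01735/0.00416667⌋ = 4.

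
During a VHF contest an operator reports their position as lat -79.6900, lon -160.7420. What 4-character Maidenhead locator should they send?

AB90

Add 180° to longitude and 90° to latitude: 19.26, 10.31.
Field: lon ⌊19.26/20⌋ = 0 → A; lat ⌊10.31/10⌋ = 1 → B.
Square: lon ⌊19.26/2⌋ = 9; lat ⌊0.31/1⌋ = 0.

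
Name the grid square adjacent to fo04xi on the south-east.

FO14ah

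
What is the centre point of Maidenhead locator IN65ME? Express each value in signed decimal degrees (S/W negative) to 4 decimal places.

45.1875, -6.9583

Field I=8, N=13: +8·20° lon, +13·10° lat → SW at lon -20°, lat 40°.
Square 6, 5: +6·2° lon, +5·1° lat → SW at lon -8°, lat 45°.
Subsquare m=12, e=4: +12·0.0833333° lon, +4·0.0416667° lat → SW at lon -7°, lat 45.1667°.
Cell spans 0.0833333° lon × 0.0416667° lat. Centre is SW corner plus half of each.
latitude 45.1875, longitude -6.9583.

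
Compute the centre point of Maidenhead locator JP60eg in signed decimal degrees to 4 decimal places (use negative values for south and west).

Field J=9, P=15: +9·20° lon, +15·10° lat → SW at lon 0°, lat 60°.
Square 6, 0: +6·2° lon, +0·1° lat → SW at lon 12°, lat 60°.
Subsquare e=4, g=6: +4·0.0833333° lon, +6·0.0416667° lat → SW at lon 12.3333°, lat 60.25°.
Cell spans 0.0833333° lon × 0.0416667° lat. Centre is SW corner plus half of each.
latitude 60.2708, longitude 12.3750.

60.2708, 12.3750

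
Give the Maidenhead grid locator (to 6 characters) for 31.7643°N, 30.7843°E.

KM51js

Shift to the Maidenhead origin (180°W, 90°S): lon 210.7843, lat 121.7643.
Field (20°×10°, letters A–R): lon ⌊210.7843/20⌋ = 10 → K; lat ⌊121.7643/10⌋ = 12 → M.
Square (2°×1°, digits 0–9): lon ⌊10.7843/2⌋ = 5; lat ⌊1.7643/1⌋ = 1.
Subsquare (5′×2.5′, letters a–x): lon ⌊0.7843/0.0833333⌋ = 9 → j; lat ⌊0.7643/0.0416667⌋ = 18 → s.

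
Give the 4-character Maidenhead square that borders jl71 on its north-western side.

Longitude square 7; −1 → 6.
Latitude square 1; +1 → 2.

JL62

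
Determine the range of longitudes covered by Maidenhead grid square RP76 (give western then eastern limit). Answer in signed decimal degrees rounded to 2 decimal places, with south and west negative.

174.00, 176.00

Field R=17, P=15: +17·20° lon, +15·10° lat → SW at lon 160°, lat 60°.
Square 7, 6: +7·2° lon, +6·1° lat → SW at lon 174°, lat 66°.
Cell spans 2° lon × 1° lat.
west 174.00, east 176.00.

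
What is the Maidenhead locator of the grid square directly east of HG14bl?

Longitude subsquare b = 1; +1 → 2 = c.
The latitude characters are unchanged.

HG14cl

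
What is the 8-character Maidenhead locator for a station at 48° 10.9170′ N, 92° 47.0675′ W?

EN38oe53

Shift to the Maidenhead origin (180°W, 90°S): lon 87.21554, lat 138.18195.
Field: lon ⌊87.21554/20⌋ = 4 → E; lat ⌊138.18195/10⌋ = 13 → N.
Square: lon ⌊7.21554/2⌋ = 3; lat ⌊8.18195/1⌋ = 8.
Subsquare: lon ⌊1.21554/0.0833333⌋ = 14 → o; lat ⌊0.18195/0.0416667⌋ = 4 → e.
Extended square: lon ⌊0.04888/0.00833333⌋ = 5; lat ⌊0.01528/0.00416667⌋ = 3.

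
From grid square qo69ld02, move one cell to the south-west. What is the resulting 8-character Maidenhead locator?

Longitude extended square 0; −1 → -1, wraps to 9, carry into subsquare.
Longitude subsquare l = 11; −1 → 10 = k.
Latitude extended square 2; −1 → 1.

QO69kd91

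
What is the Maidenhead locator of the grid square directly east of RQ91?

AQ01

Longitude square 9; +1 → 10, wraps to 0, carry into field.
Longitude field R = 17; +1 → 18, wraps to 0 = A, wrapping around the antimeridian.
The latitude characters are unchanged.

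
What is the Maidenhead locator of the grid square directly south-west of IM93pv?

Longitude subsquare p = 15; −1 → 14 = o.
Latitude subsquare v = 21; −1 → 20 = u.

IM93ou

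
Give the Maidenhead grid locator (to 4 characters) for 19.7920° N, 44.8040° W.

GK79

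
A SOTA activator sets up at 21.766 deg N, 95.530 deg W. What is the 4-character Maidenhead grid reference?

EL21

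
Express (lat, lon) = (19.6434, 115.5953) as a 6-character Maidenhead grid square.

Offset from 180°W / 90°S: lon 295.5953°, lat 109.6434°.
Field: lon ⌊295.5953/20⌋ = 14 → O; lat ⌊109.6434/10⌋ = 10 → K.
Square: lon ⌊15.5953/2⌋ = 7; lat ⌊9.6434/1⌋ = 9.
Subsquare: lon ⌊1.5953/0.0833333⌋ = 19 → t; lat ⌊0.6434/0.0416667⌋ = 15 → p.

OK79tp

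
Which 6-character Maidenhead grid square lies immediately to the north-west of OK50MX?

OK51la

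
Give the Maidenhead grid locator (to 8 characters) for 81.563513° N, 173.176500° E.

RR61on15

Add 180° to longitude and 90° to latitude: 353.17650, 171.56351.
Field: lon ⌊353.17650/20⌋ = 17 → R; lat ⌊171.56351/10⌋ = 17 → R.
Square: lon ⌊13.17650/2⌋ = 6; lat ⌊1.56351/1⌋ = 1.
Subsquare: lon ⌊1.17650/0.0833333⌋ = 14 → o; lat ⌊0.56351/0.0416667⌋ = 13 → n.
Extended square: lon ⌊0.00983/0.00833333⌋ = 1; lat ⌊0.02185/0.00416667⌋ = 5.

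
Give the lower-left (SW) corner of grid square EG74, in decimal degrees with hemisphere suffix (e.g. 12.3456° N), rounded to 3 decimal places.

26.000° S, 86.000° W

Field E=4, G=6: +4·20° lon, +6·10° lat → SW at lon -100°, lat -30°.
Square 7, 4: +7·2° lon, +4·1° lat → SW at lon -86°, lat -26°.
latitude 26.000° S, longitude 86.000° W.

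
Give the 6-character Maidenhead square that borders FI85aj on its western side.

FI75xj

Longitude subsquare a = 0; −1 → -1, wraps to 23 = x, carry into square.
Longitude square 8; −1 → 7.
The latitude characters are unchanged.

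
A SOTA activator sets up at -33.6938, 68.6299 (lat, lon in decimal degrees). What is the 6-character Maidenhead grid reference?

Add 180° to longitude and 90° to latitude: 248.6299, 56.3062.
Field (20°×10°, letters A–R): lon ⌊248.6299/20⌋ = 12 → M; lat ⌊56.3062/10⌋ = 5 → F.
Square (2°×1°, digits 0–9): lon ⌊8.6299/2⌋ = 4; lat ⌊6.3062/1⌋ = 6.
Subsquare (5′×2.5′, letters a–x): lon ⌊0.6299/0.0833333⌋ = 7 → h; lat ⌊0.3062/0.0416667⌋ = 7 → h.

MF46hh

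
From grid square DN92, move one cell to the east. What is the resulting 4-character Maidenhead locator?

EN02

Longitude square 9; +1 → 10, wraps to 0, carry into field.
Longitude field D = 3; +1 → 4 = E.
The latitude characters are unchanged.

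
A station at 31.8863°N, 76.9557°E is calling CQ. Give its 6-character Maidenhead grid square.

MM81lv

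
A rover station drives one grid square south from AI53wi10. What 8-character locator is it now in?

Latitude extended square 0; −1 → -1, wraps to 9, carry into subsquare.
Latitude subsquare i = 8; −1 → 7 = h.
The longitude characters are unchanged.

AI53wh19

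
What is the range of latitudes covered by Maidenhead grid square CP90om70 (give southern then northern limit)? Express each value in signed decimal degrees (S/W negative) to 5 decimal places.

60.50000, 60.50417

Field C=2, P=15: +2·20° lon, +15·10° lat → SW at lon -140°, lat 60°.
Square 9, 0: +9·2° lon, +0·1° lat → SW at lon -122°, lat 60°.
Subsquare o=14, m=12: +14·0.0833333° lon, +12·0.0416667° lat → SW at lon -120.833°, lat 60.5°.
Extended square 7, 0: +7·0.00833333° lon, +0·0.00416667° lat → SW at lon -120.775°, lat 60.5°.
Cell spans 0.00833333° lon × 0.00416667° lat.
south 60.50000, north 60.50417.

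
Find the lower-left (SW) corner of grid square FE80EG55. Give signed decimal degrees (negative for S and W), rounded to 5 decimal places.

Field F=5, E=4: +5·20° lon, +4·10° lat → SW at lon -80°, lat -50°.
Square 8, 0: +8·2° lon, +0·1° lat → SW at lon -64°, lat -50°.
Subsquare e=4, g=6: +4·0.0833333° lon, +6·0.0416667° lat → SW at lon -63.6667°, lat -49.75°.
Extended square 5, 5: +5·0.00833333° lon, +5·0.00416667° lat → SW at lon -63.625°, lat -49.7292°.
latitude -49.72917, longitude -63.62500.

-49.72917, -63.62500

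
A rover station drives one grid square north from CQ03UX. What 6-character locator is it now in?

CQ04ua

Latitude subsquare x = 23; +1 → 24, wraps to 0 = a, carry into square.
Latitude square 3; +1 → 4.
The longitude characters are unchanged.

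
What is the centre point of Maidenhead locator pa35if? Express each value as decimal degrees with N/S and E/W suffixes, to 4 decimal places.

84.7708° S, 126.7083° E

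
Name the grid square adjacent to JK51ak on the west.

Longitude subsquare a = 0; −1 → -1, wraps to 23 = x, carry into square.
Longitude square 5; −1 → 4.
The latitude characters are unchanged.

JK41xk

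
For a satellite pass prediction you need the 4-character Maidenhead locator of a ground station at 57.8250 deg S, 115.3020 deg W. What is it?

DD22

Offset from 180°W / 90°S: lon 64.70°, lat 32.17°.
Field: 64.70/20 → 3 → D, 32.17/10 → 3 → D; chars DD.
Square: 4.70/2 → 2, 2.17/1 → 2; chars 22.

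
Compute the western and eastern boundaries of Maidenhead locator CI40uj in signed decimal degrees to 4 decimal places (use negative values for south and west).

Field C=2, I=8: +2·20° lon, +8·10° lat → SW at lon -140°, lat -10°.
Square 4, 0: +4·2° lon, +0·1° lat → SW at lon -132°, lat -10°.
Subsquare u=20, j=9: +20·0.0833333° lon, +9·0.0416667° lat → SW at lon -130.333°, lat -9.625°.
Cell spans 0.0833333° lon × 0.0416667° lat.
west -130.3333, east -130.2500.

-130.3333, -130.2500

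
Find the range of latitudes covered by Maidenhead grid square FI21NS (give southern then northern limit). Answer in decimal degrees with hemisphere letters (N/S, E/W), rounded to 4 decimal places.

Field F=5, I=8: +5·20° lon, +8·10° lat → SW at lon -80°, lat -10°.
Square 2, 1: +2·2° lon, +1·1° lat → SW at lon -76°, lat -9°.
Subsquare n=13, s=18: +13·0.0833333° lon, +18·0.0416667° lat → SW at lon -74.9167°, lat -8.25°.
Cell spans 0.0833333° lon × 0.0416667° lat.
south 8.2500° S, north 8.2083° S.

8.2500° S, 8.2083° S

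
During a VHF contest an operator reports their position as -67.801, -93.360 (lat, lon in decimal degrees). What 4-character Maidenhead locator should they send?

Add 180° to longitude and 90° to latitude: 86.64, 22.20.
Field: 86.64/20 → 4 → E, 22.20/10 → 2 → C; chars EC.
Square: 6.64/2 → 3, 2.20/1 → 2; chars 32.

EC32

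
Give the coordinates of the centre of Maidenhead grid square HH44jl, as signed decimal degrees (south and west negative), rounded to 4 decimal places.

Field H=7, H=7: +7·20° lon, +7·10° lat → SW at lon -40°, lat -20°.
Square 4, 4: +4·2° lon, +4·1° lat → SW at lon -32°, lat -16°.
Subsquare j=9, l=11: +9·0.0833333° lon, +11·0.0416667° lat → SW at lon -31.25°, lat -15.5417°.
Cell spans 0.0833333° lon × 0.0416667° lat. Centre is SW corner plus half of each.
latitude -15.5208, longitude -31.2083.

-15.5208, -31.2083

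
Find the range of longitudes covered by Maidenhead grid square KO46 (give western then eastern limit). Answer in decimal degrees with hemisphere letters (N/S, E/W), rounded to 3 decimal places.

Field K=10, O=14: +10·20° lon, +14·10° lat → SW at lon 20°, lat 50°.
Square 4, 6: +4·2° lon, +6·1° lat → SW at lon 28°, lat 56°.
Cell spans 2° lon × 1° lat.
west 28.000° E, east 30.000° E.

28.000° E, 30.000° E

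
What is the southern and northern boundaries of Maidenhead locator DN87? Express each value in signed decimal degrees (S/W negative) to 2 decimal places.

47.00, 48.00

Field D=3, N=13: +3·20° lon, +13·10° lat → SW at lon -120°, lat 40°.
Square 8, 7: +8·2° lon, +7·1° lat → SW at lon -104°, lat 47°.
Cell spans 2° lon × 1° lat.
south 47.00, north 48.00.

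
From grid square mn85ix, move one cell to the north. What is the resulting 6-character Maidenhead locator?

Latitude subsquare x = 23; +1 → 24, wraps to 0 = a, carry into square.
Latitude square 5; +1 → 6.
The longitude characters are unchanged.

MN86ia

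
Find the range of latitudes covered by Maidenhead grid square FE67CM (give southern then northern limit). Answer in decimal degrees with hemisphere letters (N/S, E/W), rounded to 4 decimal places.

42.5000° S, 42.4583° S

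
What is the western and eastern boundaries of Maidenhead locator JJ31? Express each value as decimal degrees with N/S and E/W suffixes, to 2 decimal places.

6.00° E, 8.00° E

Field J=9, J=9: +9·20° lon, +9·10° lat → SW at lon 0°, lat 0°.
Square 3, 1: +3·2° lon, +1·1° lat → SW at lon 6°, lat 1°.
Cell spans 2° lon × 1° lat.
west 6.00° E, east 8.00° E.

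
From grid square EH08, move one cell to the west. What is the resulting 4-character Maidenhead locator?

DH98

Longitude square 0; −1 → -1, wraps to 9, carry into field.
Longitude field E = 4; −1 → 3 = D.
The latitude characters are unchanged.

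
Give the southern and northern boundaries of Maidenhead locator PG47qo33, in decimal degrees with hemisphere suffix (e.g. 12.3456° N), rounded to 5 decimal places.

22.40417° S, 22.40000° S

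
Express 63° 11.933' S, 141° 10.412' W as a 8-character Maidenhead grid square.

Add 180° to longitude and 90° to latitude: 38.82647, 26.80112.
Field: 38.82647/20 → 1 → B, 26.80112/10 → 2 → C; chars BC.
Square: 18.82647/2 → 9, 6.80112/1 → 6; chars 96.
Subsquare: 0.82647/0.0833333 → 9 → j, 0.80112/0.0416667 → 19 → t; chars jt.
Extended square: 0.07647/0.00833333 → 9, 0.00945/0.00416667 → 2; chars 92.

BC96jt92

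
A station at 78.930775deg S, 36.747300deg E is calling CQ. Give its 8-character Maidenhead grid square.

KB81ib96

Shift to the Maidenhead origin (180°W, 90°S): lon 216.74730, lat 11.06923.
Field: 216.74730/20 → 10 → K, 11.06923/10 → 1 → B; chars KB.
Square: 16.74730/2 → 8, 1.06923/1 → 1; chars 81.
Subsquare: 0.74730/0.0833333 → 8 → i, 0.06923/0.0416667 → 1 → b; chars ib.
Extended square: 0.08063/0.00833333 → 9, 0.02756/0.00416667 → 6; chars 96.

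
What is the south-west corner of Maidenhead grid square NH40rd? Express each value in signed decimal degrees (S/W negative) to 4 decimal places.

-19.8750, 89.4167

Field N=13, H=7: +13·20° lon, +7·10° lat → SW at lon 80°, lat -20°.
Square 4, 0: +4·2° lon, +0·1° lat → SW at lon 88°, lat -20°.
Subsquare r=17, d=3: +17·0.0833333° lon, +3·0.0416667° lat → SW at lon 89.4167°, lat -19.875°.
latitude -19.8750, longitude 89.4167.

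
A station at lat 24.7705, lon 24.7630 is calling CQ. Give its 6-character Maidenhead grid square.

Shift to the Maidenhead origin (180°W, 90°S): lon 204.7630, lat 114.7705.
Field: lon ⌊204.7630/20⌋ = 10 → K; lat ⌊114.7705/10⌋ = 11 → L.
Square: lon ⌊4.7630/2⌋ = 2; lat ⌊4.7705/1⌋ = 4.
Subsquare: lon ⌊0.7630/0.0833333⌋ = 9 → j; lat ⌊0.7705/0.0416667⌋ = 18 → s.

KL24js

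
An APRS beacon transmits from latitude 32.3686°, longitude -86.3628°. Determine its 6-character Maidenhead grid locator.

EM62ti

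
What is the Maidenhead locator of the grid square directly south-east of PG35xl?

Longitude subsquare x = 23; +1 → 24, wraps to 0 = a, carry into square.
Longitude square 3; +1 → 4.
Latitude subsquare l = 11; −1 → 10 = k.

PG45ak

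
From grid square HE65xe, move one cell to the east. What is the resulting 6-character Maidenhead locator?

HE75ae

Longitude subsquare x = 23; +1 → 24, wraps to 0 = a, carry into square.
Longitude square 6; +1 → 7.
The latitude characters are unchanged.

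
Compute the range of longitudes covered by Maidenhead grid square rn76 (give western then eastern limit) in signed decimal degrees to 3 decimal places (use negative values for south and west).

174.000, 176.000

Field R=17, N=13: +17·20° lon, +13·10° lat → SW at lon 160°, lat 40°.
Square 7, 6: +7·2° lon, +6·1° lat → SW at lon 174°, lat 46°.
Cell spans 2° lon × 1° lat.
west 174.000, east 176.000.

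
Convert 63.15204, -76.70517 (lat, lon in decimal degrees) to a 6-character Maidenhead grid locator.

Add 180° to longitude and 90° to latitude: 103.2948, 153.1520.
Field: 103.2948/20 → 5 → F, 153.1520/10 → 15 → P; chars FP.
Square: 3.2948/2 → 1, 3.1520/1 → 3; chars 13.
Subsquare: 1.2948/0.0833333 → 15 → p, 0.1520/0.0416667 → 3 → d; chars pd.

FP13pd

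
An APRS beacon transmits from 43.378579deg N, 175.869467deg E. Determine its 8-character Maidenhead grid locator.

RN73wj40

Add 180° to longitude and 90° to latitude: 355.86947, 133.37858.
Field: lon ⌊355.86947/20⌋ = 17 → R; lat ⌊133.37858/10⌋ = 13 → N.
Square: lon ⌊15.86947/2⌋ = 7; lat ⌊3.37858/1⌋ = 3.
Subsquare: lon ⌊1.86947/0.0833333⌋ = 22 → w; lat ⌊0.37858/0.0416667⌋ = 9 → j.
Extended square: lon ⌊0.03613/0.00833333⌋ = 4; lat ⌊0.00358/0.00416667⌋ = 0.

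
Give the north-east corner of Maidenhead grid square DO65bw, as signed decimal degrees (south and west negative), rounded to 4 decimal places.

Field D=3, O=14: +3·20° lon, +14·10° lat → SW at lon -120°, lat 50°.
Square 6, 5: +6·2° lon, +5·1° lat → SW at lon -108°, lat 55°.
Subsquare b=1, w=22: +1·0.0833333° lon, +22·0.0416667° lat → SW at lon -107.917°, lat 55.9167°.
Cell spans 0.0833333° lon × 0.0416667° lat. NE corner is SW corner plus one full cell.
latitude 55.9583, longitude -107.8333.

55.9583, -107.8333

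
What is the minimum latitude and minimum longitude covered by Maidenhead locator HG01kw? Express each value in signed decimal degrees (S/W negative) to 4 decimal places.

-28.0833, -39.1667

Field H=7, G=6: +7·20° lon, +6·10° lat → SW at lon -40°, lat -30°.
Square 0, 1: +0·2° lon, +1·1° lat → SW at lon -40°, lat -29°.
Subsquare k=10, w=22: +10·0.0833333° lon, +22·0.0416667° lat → SW at lon -39.1667°, lat -28.0833°.
latitude -28.0833, longitude -39.1667.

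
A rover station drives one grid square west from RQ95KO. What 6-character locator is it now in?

RQ95jo

Longitude subsquare k = 10; −1 → 9 = j.
The latitude characters are unchanged.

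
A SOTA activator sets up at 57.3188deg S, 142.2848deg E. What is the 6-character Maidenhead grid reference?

QD12dq

Offset from 180°W / 90°S: lon 322.2848°, lat 32.6812°.
Field (20°×10°, letters A–R): lon ⌊322.2848/20⌋ = 16 → Q; lat ⌊32.6812/10⌋ = 3 → D.
Square (2°×1°, digits 0–9): lon ⌊2.2848/2⌋ = 1; lat ⌊2.6812/1⌋ = 2.
Subsquare (5′×2.5′, letters a–x): lon ⌊0.2848/0.0833333⌋ = 3 → d; lat ⌊0.6812/0.0416667⌋ = 16 → q.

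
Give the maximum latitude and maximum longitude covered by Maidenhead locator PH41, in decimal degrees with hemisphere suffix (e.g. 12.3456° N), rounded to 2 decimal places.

Field P=15, H=7: +15·20° lon, +7·10° lat → SW at lon 120°, lat -20°.
Square 4, 1: +4·2° lon, +1·1° lat → SW at lon 128°, lat -19°.
Cell spans 2° lon × 1° lat. NE corner is SW corner plus one full cell.
latitude 18.00° S, longitude 130.00° E.

18.00° S, 130.00° E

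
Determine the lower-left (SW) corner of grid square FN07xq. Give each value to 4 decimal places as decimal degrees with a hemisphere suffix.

Field F=5, N=13: +5·20° lon, +13·10° lat → SW at lon -80°, lat 40°.
Square 0, 7: +0·2° lon, +7·1° lat → SW at lon -80°, lat 47°.
Subsquare x=23, q=16: +23·0.0833333° lon, +16·0.0416667° lat → SW at lon -78.0833°, lat 47.6667°.
latitude 47.6667° N, longitude 78.0833° W.

47.6667° N, 78.0833° W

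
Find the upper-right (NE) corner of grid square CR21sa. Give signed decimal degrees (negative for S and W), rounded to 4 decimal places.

81.0417, -134.4167

Field C=2, R=17: +2·20° lon, +17·10° lat → SW at lon -140°, lat 80°.
Square 2, 1: +2·2° lon, +1·1° lat → SW at lon -136°, lat 81°.
Subsquare s=18, a=0: +18·0.0833333° lon, +0·0.0416667° lat → SW at lon -134.5°, lat 81°.
Cell spans 0.0833333° lon × 0.0416667° lat. NE corner is SW corner plus one full cell.
latitude 81.0417, longitude -134.4167.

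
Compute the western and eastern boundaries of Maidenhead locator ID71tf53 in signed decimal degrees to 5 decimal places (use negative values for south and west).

-4.37500, -4.36667

Field I=8, D=3: +8·20° lon, +3·10° lat → SW at lon -20°, lat -60°.
Square 7, 1: +7·2° lon, +1·1° lat → SW at lon -6°, lat -59°.
Subsquare t=19, f=5: +19·0.0833333° lon, +5·0.0416667° lat → SW at lon -4.41667°, lat -58.7917°.
Extended square 5, 3: +5·0.00833333° lon, +3·0.00416667° lat → SW at lon -4.375°, lat -58.7792°.
Cell spans 0.00833333° lon × 0.00416667° lat.
west -4.37500, east -4.36667.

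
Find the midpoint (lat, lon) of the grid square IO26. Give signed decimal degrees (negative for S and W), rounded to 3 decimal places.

Field I=8, O=14: +8·20° lon, +14·10° lat → SW at lon -20°, lat 50°.
Square 2, 6: +2·2° lon, +6·1° lat → SW at lon -16°, lat 56°.
Cell spans 2° lon × 1° lat. Centre is SW corner plus half of each.
latitude 56.500, longitude -15.000.

56.500, -15.000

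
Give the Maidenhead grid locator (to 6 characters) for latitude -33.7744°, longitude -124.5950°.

CF76qf

Offset from 180°W / 90°S: lon 55.4050°, lat 56.2256°.
Field (20°×10°, letters A–R): lon ⌊55.4050/20⌋ = 2 → C; lat ⌊56.2256/10⌋ = 5 → F.
Square (2°×1°, digits 0–9): lon ⌊15.4050/2⌋ = 7; lat ⌊6.2256/1⌋ = 6.
Subsquare (5′×2.5′, letters a–x): lon ⌊1.4050/0.0833333⌋ = 16 → q; lat ⌊0.2256/0.0416667⌋ = 5 → f.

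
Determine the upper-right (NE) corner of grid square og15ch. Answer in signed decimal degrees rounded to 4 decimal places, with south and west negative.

-24.6667, 102.2500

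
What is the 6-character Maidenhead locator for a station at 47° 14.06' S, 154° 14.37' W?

Shift to the Maidenhead origin (180°W, 90°S): lon 25.7605, lat 42.7657.
Field: lon ⌊25.7605/20⌋ = 1 → B; lat ⌊42.7657/10⌋ = 4 → E.
Square: lon ⌊5.7605/2⌋ = 2; lat ⌊2.7657/1⌋ = 2.
Subsquare: lon ⌊1.7605/0.0833333⌋ = 21 → v; lat ⌊0.7657/0.0416667⌋ = 18 → s.

BE22vs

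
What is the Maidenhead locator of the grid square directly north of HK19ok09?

HK19ol00

Latitude extended square 9; +1 → 10, wraps to 0, carry into subsquare.
Latitude subsquare k = 10; +1 → 11 = l.
The longitude characters are unchanged.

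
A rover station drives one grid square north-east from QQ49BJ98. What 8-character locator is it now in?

QQ49cj09

Longitude extended square 9; +1 → 10, wraps to 0, carry into subsquare.
Longitude subsquare b = 1; +1 → 2 = c.
Latitude extended square 8; +1 → 9.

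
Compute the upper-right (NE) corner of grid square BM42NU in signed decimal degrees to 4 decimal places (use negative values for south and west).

Field B=1, M=12: +1·20° lon, +12·10° lat → SW at lon -160°, lat 30°.
Square 4, 2: +4·2° lon, +2·1° lat → SW at lon -152°, lat 32°.
Subsquare n=13, u=20: +13·0.0833333° lon, +20·0.0416667° lat → SW at lon -150.917°, lat 32.8333°.
Cell spans 0.0833333° lon × 0.0416667° lat. NE corner is SW corner plus one full cell.
latitude 32.8750, longitude -150.8333.

32.8750, -150.8333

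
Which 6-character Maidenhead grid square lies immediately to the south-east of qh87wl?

QH87xk

Longitude subsquare w = 22; +1 → 23 = x.
Latitude subsquare l = 11; −1 → 10 = k.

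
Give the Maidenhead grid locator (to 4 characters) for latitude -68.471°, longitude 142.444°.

Add 180° to longitude and 90° to latitude: 322.44, 21.53.
Field: 322.44/20 → 16 → Q, 21.53/10 → 2 → C; chars QC.
Square: 2.44/2 → 1, 1.53/1 → 1; chars 11.

QC11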